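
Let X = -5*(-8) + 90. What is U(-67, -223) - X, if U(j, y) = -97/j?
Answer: -8613/67 ≈ -128.55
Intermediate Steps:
X = 130 (X = 40 + 90 = 130)
U(-67, -223) - X = -97/(-67) - 1*130 = -97*(-1/67) - 130 = 97/67 - 130 = -8613/67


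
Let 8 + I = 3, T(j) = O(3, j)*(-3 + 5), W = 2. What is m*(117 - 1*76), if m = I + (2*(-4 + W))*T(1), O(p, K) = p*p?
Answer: -3157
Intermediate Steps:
O(p, K) = p**2
T(j) = 18 (T(j) = 3**2*(-3 + 5) = 9*2 = 18)
I = -5 (I = -8 + 3 = -5)
m = -77 (m = -5 + (2*(-4 + 2))*18 = -5 + (2*(-2))*18 = -5 - 4*18 = -5 - 72 = -77)
m*(117 - 1*76) = -77*(117 - 1*76) = -77*(117 - 76) = -77*41 = -3157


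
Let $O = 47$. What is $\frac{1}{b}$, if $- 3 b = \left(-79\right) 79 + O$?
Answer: $\frac{3}{6194} \approx 0.00048434$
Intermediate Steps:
$b = \frac{6194}{3}$ ($b = - \frac{\left(-79\right) 79 + 47}{3} = - \frac{-6241 + 47}{3} = \left(- \frac{1}{3}\right) \left(-6194\right) = \frac{6194}{3} \approx 2064.7$)
$\frac{1}{b} = \frac{1}{\frac{6194}{3}} = \frac{3}{6194}$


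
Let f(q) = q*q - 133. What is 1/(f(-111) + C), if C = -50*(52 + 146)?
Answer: 1/2288 ≈ 0.00043706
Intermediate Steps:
C = -9900 (C = -50*198 = -9900)
f(q) = -133 + q² (f(q) = q² - 133 = -133 + q²)
1/(f(-111) + C) = 1/((-133 + (-111)²) - 9900) = 1/((-133 + 12321) - 9900) = 1/(12188 - 9900) = 1/2288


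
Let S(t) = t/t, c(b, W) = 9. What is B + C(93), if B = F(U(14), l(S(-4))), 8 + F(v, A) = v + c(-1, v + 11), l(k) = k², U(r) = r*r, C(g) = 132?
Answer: 329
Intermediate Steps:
S(t) = 1
U(r) = r²
F(v, A) = 1 + v (F(v, A) = -8 + (v + 9) = -8 + (9 + v) = 1 + v)
B = 197 (B = 1 + 14² = 1 + 196 = 197)
B + C(93) = 197 + 132 = 329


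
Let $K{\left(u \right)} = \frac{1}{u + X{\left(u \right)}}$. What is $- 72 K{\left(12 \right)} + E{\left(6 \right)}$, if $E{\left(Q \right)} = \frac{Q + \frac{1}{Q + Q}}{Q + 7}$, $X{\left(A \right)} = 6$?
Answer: $- \frac{551}{156} \approx -3.5321$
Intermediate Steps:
$K{\left(u \right)} = \frac{1}{6 + u}$ ($K{\left(u \right)} = \frac{1}{u + 6} = \frac{1}{6 + u}$)
$E{\left(Q \right)} = \frac{Q + \frac{1}{2 Q}}{7 + Q}$
$- 72 K{\left(12 \right)} + E{\left(6 \right)} = - \frac{72}{6 + 12} + \frac{\frac{1}{2} + 6^{2}}{6 \left(7 + 6\right)} = - \frac{72}{18} + \frac{\frac{1}{2} + 36}{6 \cdot 13} = \left(-72\right) \frac{1}{18} + \frac{1}{6} \cdot \frac{1}{13} \cdot \frac{73}{2} = -4 + \frac{73}{156} = - \frac{551}{156}$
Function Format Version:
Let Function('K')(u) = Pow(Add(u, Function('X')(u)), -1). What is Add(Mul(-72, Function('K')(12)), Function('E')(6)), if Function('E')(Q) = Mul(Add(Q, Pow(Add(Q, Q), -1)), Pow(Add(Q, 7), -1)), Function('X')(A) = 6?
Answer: Rational(-551, 156) ≈ -3.5321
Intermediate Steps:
Function('K')(u) = Pow(Add(6, u), -1) (Function('K')(u) = Pow(Add(u, 6), -1) = Pow(Add(6, u), -1))
Function('E')(Q) = Mul(Pow(Add(7, Q), -1), Add(Q, Mul(Rational(1, 2), Pow(Q, -1)))) (Function('E')(Q) = Mul(Add(Q, Pow(Mul(2, Q), -1)), Pow(Add(7, Q), -1)) = Mul(Add(Q, Mul(Rational(1, 2), Pow(Q, -1))), Pow(Add(7, Q), -1)) = Mul(Pow(Add(7, Q), -1), Add(Q, Mul(Rational(1, 2), Pow(Q, -1)))))
Add(Mul(-72, Function('K')(12)), Function('E')(6)) = Add(Mul(-72, Pow(Add(6, 12), -1)), Mul(Pow(6, -1), Pow(Add(7, 6), -1), Add(Rational(1, 2), Pow(6, 2)))) = Add(Mul(-72, Pow(18, -1)), Mul(Rational(1, 6), Pow(13, -1), Add(Rational(1, 2), 36))) = Add(Mul(-72, Rational(1, 18)), Mul(Rational(1, 6), Rational(1, 13), Rational(73, 2))) = Add(-4, Rational(73, 156)) = Rational(-551, 156)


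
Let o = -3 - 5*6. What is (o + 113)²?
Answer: 6400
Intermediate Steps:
o = -33 (o = -3 - 30 = -33)
(o + 113)² = (-33 + 113)² = 80² = 6400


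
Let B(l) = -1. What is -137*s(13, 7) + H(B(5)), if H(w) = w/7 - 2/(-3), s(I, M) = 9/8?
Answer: -25805/168 ≈ -153.60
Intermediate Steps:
s(I, M) = 9/8 (s(I, M) = 9*(⅛) = 9/8)
H(w) = ⅔ + w/7 (H(w) = w*(⅐) - 2*(-⅓) = w/7 + ⅔ = ⅔ + w/7)
-137*s(13, 7) + H(B(5)) = -137*9/8 + (⅔ + (⅐)*(-1)) = -1233/8 + (⅔ - ⅐) = -1233/8 + 11/21 = -25805/168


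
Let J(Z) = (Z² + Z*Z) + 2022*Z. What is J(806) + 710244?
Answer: 3639248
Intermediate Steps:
J(Z) = 2*Z² + 2022*Z (J(Z) = (Z² + Z²) + 2022*Z = 2*Z² + 2022*Z)
J(806) + 710244 = 2*806*(1011 + 806) + 710244 = 2*806*1817 + 710244 = 2929004 + 710244 = 3639248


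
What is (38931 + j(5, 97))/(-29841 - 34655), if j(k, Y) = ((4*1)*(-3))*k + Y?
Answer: -4871/8062 ≈ -0.60419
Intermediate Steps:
j(k, Y) = Y - 12*k (j(k, Y) = (4*(-3))*k + Y = -12*k + Y = Y - 12*k)
(38931 + j(5, 97))/(-29841 - 34655) = (38931 + (97 - 12*5))/(-29841 - 34655) = (38931 + (97 - 60))/(-64496) = (38931 + 37)*(-1/64496) = 38968*(-1/64496) = -4871/8062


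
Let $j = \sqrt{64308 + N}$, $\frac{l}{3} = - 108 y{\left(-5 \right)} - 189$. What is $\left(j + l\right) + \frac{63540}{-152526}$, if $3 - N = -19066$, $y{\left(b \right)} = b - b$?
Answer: $- \frac{14424297}{25421} + \sqrt{83377} \approx -278.67$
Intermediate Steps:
$y{\left(b \right)} = 0$
$N = 19069$ ($N = 3 - -19066 = 3 + 19066 = 19069$)
$l = -567$ ($l = 3 \left(\left(-108\right) 0 - 189\right) = 3 \left(0 - 189\right) = 3 \left(-189\right) = -567$)
$j = \sqrt{83377}$ ($j = \sqrt{64308 + 19069} = \sqrt{83377} \approx 288.75$)
$\left(j + l\right) + \frac{63540}{-152526} = \left(\sqrt{83377} - 567\right) + \frac{63540}{-152526} = \left(-567 + \sqrt{83377}\right) + 63540 \left(- \frac{1}{152526}\right) = \left(-567 + \sqrt{83377}\right) - \frac{10590}{25421} = - \frac{14424297}{25421} + \sqrt{83377}$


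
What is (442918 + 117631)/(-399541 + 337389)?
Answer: -560549/62152 ≈ -9.0190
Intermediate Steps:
(442918 + 117631)/(-399541 + 337389) = 560549/(-62152) = 560549*(-1/62152) = -560549/62152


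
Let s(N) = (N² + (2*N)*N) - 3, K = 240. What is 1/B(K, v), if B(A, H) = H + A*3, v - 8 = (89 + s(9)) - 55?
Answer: 1/1002 ≈ 0.00099800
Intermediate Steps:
s(N) = -3 + 3*N² (s(N) = (N² + 2*N²) - 3 = 3*N² - 3 = -3 + 3*N²)
v = 282 (v = 8 + ((89 + (-3 + 3*9²)) - 55) = 8 + ((89 + (-3 + 3*81)) - 55) = 8 + ((89 + (-3 + 243)) - 55) = 8 + ((89 + 240) - 55) = 8 + (329 - 55) = 8 + 274 = 282)
B(A, H) = H + 3*A
1/B(K, v) = 1/(282 + 3*240) = 1/(282 + 720) = 1/1002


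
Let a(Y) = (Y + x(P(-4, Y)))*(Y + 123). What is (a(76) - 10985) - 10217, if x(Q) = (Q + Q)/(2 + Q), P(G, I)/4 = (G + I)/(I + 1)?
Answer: -1285926/221 ≈ -5818.7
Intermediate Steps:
P(G, I) = 4*(G + I)/(1 + I) (P(G, I) = 4*((G + I)/(I + 1)) = 4*((G + I)/(1 + I)) = 4*(G + I)/(1 + I))
x(Q) = 2*Q/(2 + Q) (x(Q) = (2*Q)/(2 + Q) = 2*Q/(2 + Q))
a(Y) = (123 + Y)*(Y + 8*(-4 + Y)/((1 + Y)*(2 + 4*(-4 + Y)/(1 + Y)))) (a(Y) = (Y + 2*(4*(-4 + Y)/(1 + Y))/(2 + 4*(-4 + Y)/(1 + Y)))*(Y + 123) = (Y + 8*(-4 + Y)/((1 + Y)*(2 + 4*(-4 + Y)/(1 + Y))))*(123 + Y) = (123 + Y)*(Y + 8*(-4 + Y)/((1 + Y)*(2 + 4*(-4 + Y)/(1 + Y)))))
(a(76) - 10985) - 10217 = ((-1968 - 385*76 + 3*76**3 + 366*76**2)/(-7 + 3*76) - 10985) - 10217 = ((-1968 - 29260 + 3*438976 + 366*5776)/(-7 + 228) - 10985) - 10217 = ((-1968 - 29260 + 1316928 + 2114016)/221 - 10985) - 10217 = ((1/221)*3399716 - 10985) - 10217 = (3399716/221 - 10985) - 10217 = 972031/221 - 10217 = -1285926/221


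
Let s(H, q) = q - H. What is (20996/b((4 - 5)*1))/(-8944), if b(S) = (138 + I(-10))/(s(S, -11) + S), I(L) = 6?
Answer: 57739/321984 ≈ 0.17932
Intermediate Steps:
b(S) = -144/11 (b(S) = (138 + 6)/((-11 - S) + S) = 144/(-11) = 144*(-1/11) = -144/11)
(20996/b((4 - 5)*1))/(-8944) = (20996/(-144/11))/(-8944) = (20996*(-11/144))*(-1/8944) = -57739/36*(-1/8944) = 57739/321984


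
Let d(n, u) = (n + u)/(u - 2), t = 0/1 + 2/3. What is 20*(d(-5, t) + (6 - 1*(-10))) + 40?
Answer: 425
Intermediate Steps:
t = ⅔ (t = 0*1 + 2*(⅓) = 0 + ⅔ = ⅔ ≈ 0.66667)
d(n, u) = (n + u)/(-2 + u)
20*(d(-5, t) + (6 - 1*(-10))) + 40 = 20*((-5 + ⅔)/(-2 + ⅔) + (6 - 1*(-10))) + 40 = 20*(-13/3/(-4/3) + (6 + 10)) + 40 = 20*(-¾*(-13/3) + 16) + 40 = 20*(13/4 + 16) + 40 = 20*(77/4) + 40 = 385 + 40 = 425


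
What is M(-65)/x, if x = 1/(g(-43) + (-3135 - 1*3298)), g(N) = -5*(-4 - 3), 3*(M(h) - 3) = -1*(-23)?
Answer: -204736/3 ≈ -68245.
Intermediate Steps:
M(h) = 32/3 (M(h) = 3 + (-1*(-23))/3 = 3 + (⅓)*23 = 3 + 23/3 = 32/3)
g(N) = 35 (g(N) = -5*(-7) = 35)
x = -1/6398 (x = 1/(35 + (-3135 - 1*3298)) = 1/(35 + (-3135 - 3298)) = 1/(35 - 6433) = 1/(-6398) = -1/6398 ≈ -0.00015630)
M(-65)/x = 32/(3*(-1/6398)) = (32/3)*(-6398) = -204736/3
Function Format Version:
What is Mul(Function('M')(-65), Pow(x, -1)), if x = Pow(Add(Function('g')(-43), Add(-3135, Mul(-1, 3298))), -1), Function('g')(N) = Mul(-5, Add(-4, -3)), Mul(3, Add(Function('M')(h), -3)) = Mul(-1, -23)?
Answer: Rational(-204736, 3) ≈ -68245.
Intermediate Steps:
Function('M')(h) = Rational(32, 3) (Function('M')(h) = Add(3, Mul(Rational(1, 3), Mul(-1, -23))) = Add(3, Mul(Rational(1, 3), 23)) = Add(3, Rational(23, 3)) = Rational(32, 3))
Function('g')(N) = 35 (Function('g')(N) = Mul(-5, -7) = 35)
x = Rational(-1, 6398) (x = Pow(Add(35, Add(-3135, Mul(-1, 3298))), -1) = Pow(Add(35, Add(-3135, -3298)), -1) = Pow(Add(35, -6433), -1) = Pow(-6398, -1) = Rational(-1, 6398) ≈ -0.00015630)
Mul(Function('M')(-65), Pow(x, -1)) = Mul(Rational(32, 3), Pow(Rational(-1, 6398), -1)) = Mul(Rational(32, 3), -6398) = Rational(-204736, 3)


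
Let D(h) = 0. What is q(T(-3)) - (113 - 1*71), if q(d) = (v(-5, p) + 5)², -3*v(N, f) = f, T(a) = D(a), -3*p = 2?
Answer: -1193/81 ≈ -14.728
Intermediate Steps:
p = -⅔ (p = -⅓*2 = -⅔ ≈ -0.66667)
T(a) = 0
v(N, f) = -f/3
q(d) = 2209/81 (q(d) = (-⅓*(-⅔) + 5)² = (2/9 + 5)² = (47/9)² = 2209/81)
q(T(-3)) - (113 - 1*71) = 2209/81 - (113 - 1*71) = 2209/81 - (113 - 71) = 2209/81 - 1*42 = 2209/81 - 42 = -1193/81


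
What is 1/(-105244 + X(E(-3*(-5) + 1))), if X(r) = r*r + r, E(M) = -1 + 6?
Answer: -1/105214 ≈ -9.5044e-6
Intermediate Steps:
E(M) = 5
X(r) = r + r**2 (X(r) = r**2 + r = r + r**2)
1/(-105244 + X(E(-3*(-5) + 1))) = 1/(-105244 + 5*(1 + 5)) = 1/(-105244 + 5*6) = 1/(-105244 + 30) = 1/(-105214) = -1/105214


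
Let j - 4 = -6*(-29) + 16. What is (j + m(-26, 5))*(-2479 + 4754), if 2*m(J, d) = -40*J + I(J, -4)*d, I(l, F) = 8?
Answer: 1669850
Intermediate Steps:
j = 194 (j = 4 + (-6*(-29) + 16) = 4 + (174 + 16) = 4 + 190 = 194)
m(J, d) = -20*J + 4*d (m(J, d) = (-40*J + 8*d)/2 = -20*J + 4*d)
(j + m(-26, 5))*(-2479 + 4754) = (194 + (-20*(-26) + 4*5))*(-2479 + 4754) = (194 + (520 + 20))*2275 = (194 + 540)*2275 = 734*2275 = 1669850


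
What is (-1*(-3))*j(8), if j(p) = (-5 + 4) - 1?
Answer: -6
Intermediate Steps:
j(p) = -2 (j(p) = -1 - 1 = -2)
(-1*(-3))*j(8) = -1*(-3)*(-2) = 3*(-2) = -6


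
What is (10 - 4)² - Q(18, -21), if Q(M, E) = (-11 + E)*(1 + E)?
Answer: -604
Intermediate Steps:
Q(M, E) = (1 + E)*(-11 + E)
(10 - 4)² - Q(18, -21) = (10 - 4)² - (-11 + (-21)² - 10*(-21)) = 6² - (-11 + 441 + 210) = 36 - 1*640 = 36 - 640 = -604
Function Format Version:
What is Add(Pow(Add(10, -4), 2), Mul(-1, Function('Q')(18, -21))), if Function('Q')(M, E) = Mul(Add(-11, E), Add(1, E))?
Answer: -604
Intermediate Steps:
Function('Q')(M, E) = Mul(Add(1, E), Add(-11, E))
Add(Pow(Add(10, -4), 2), Mul(-1, Function('Q')(18, -21))) = Add(Pow(Add(10, -4), 2), Mul(-1, Add(-11, Pow(-21, 2), Mul(-10, -21)))) = Add(Pow(6, 2), Mul(-1, Add(-11, 441, 210))) = Add(36, Mul(-1, 640)) = Add(36, -640) = -604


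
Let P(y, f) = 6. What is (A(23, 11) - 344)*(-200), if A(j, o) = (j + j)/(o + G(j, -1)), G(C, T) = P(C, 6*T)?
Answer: 1160400/17 ≈ 68259.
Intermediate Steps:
G(C, T) = 6
A(j, o) = 2*j/(6 + o) (A(j, o) = (j + j)/(o + 6) = (2*j)/(6 + o) = 2*j/(6 + o))
(A(23, 11) - 344)*(-200) = (2*23/(6 + 11) - 344)*(-200) = (2*23/17 - 344)*(-200) = (2*23*(1/17) - 344)*(-200) = (46/17 - 344)*(-200) = -5802/17*(-200) = 1160400/17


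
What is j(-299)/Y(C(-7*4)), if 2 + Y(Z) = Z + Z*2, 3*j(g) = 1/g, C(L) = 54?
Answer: -1/143520 ≈ -6.9677e-6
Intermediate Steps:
j(g) = 1/(3*g)
Y(Z) = -2 + 3*Z (Y(Z) = -2 + (Z + Z*2) = -2 + (Z + 2*Z) = -2 + 3*Z)
j(-299)/Y(C(-7*4)) = ((⅓)/(-299))/(-2 + 3*54) = ((⅓)*(-1/299))/(-2 + 162) = -1/897/160 = -1/897*1/160 = -1/143520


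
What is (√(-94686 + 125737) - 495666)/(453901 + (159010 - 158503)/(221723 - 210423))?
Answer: -5601025800/5129081807 + 11300*√31051/5129081807 ≈ -1.0916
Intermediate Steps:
(√(-94686 + 125737) - 495666)/(453901 + (159010 - 158503)/(221723 - 210423)) = (√31051 - 495666)/(453901 + 507/11300) = (-495666 + √31051)/(453901 + 507*(1/11300)) = (-495666 + √31051)/(453901 + 507/11300) = (-495666 + √31051)/(5129081807/11300) = (-495666 + √31051)*(11300/5129081807) = -5601025800/5129081807 + 11300*√31051/5129081807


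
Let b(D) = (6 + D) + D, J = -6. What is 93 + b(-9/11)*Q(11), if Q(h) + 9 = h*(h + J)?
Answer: 3231/11 ≈ 293.73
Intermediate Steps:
Q(h) = -9 + h*(-6 + h) (Q(h) = -9 + h*(h - 6) = -9 + h*(-6 + h))
b(D) = 6 + 2*D
93 + b(-9/11)*Q(11) = 93 + (6 + 2*(-9/11))*(-9 + 11² - 6*11) = 93 + (6 + 2*(-9*1/11))*(-9 + 121 - 66) = 93 + (6 + 2*(-9/11))*46 = 93 + (6 - 18/11)*46 = 93 + (48/11)*46 = 93 + 2208/11 = 3231/11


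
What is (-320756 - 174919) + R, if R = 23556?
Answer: -472119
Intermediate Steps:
(-320756 - 174919) + R = (-320756 - 174919) + 23556 = -495675 + 23556 = -472119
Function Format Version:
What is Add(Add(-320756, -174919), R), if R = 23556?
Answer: -472119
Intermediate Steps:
Add(Add(-320756, -174919), R) = Add(Add(-320756, -174919), 23556) = Add(-495675, 23556) = -472119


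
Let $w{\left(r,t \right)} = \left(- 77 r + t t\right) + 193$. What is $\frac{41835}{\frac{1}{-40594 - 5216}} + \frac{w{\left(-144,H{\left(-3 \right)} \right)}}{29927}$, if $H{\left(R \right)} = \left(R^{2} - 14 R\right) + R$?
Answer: $- \frac{57353938807865}{29927} \approx -1.9165 \cdot 10^{9}$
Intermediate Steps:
$H{\left(R \right)} = R^{2} - 13 R$
$w{\left(r,t \right)} = 193 + t^{2} - 77 r$ ($w{\left(r,t \right)} = \left(- 77 r + t^{2}\right) + 193 = \left(t^{2} - 77 r\right) + 193 = 193 + t^{2} - 77 r$)
$\frac{41835}{\frac{1}{-40594 - 5216}} + \frac{w{\left(-144,H{\left(-3 \right)} \right)}}{29927} = \frac{41835}{\frac{1}{-40594 - 5216}} + \frac{193 + \left(- 3 \left(-13 - 3\right)\right)^{2} - -11088}{29927} = \frac{41835}{\frac{1}{-45810}} + \left(193 + \left(\left(-3\right) \left(-16\right)\right)^{2} + 11088\right) \frac{1}{29927} = \frac{41835}{- \frac{1}{45810}} + \left(193 + 48^{2} + 11088\right) \frac{1}{29927} = 41835 \left(-45810\right) + \left(193 + 2304 + 11088\right) \frac{1}{29927} = -1916461350 + 13585 \cdot \frac{1}{29927} = -1916461350 + \frac{13585}{29927} = - \frac{57353938807865}{29927}$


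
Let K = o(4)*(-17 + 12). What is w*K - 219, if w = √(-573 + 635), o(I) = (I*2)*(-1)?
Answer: -219 + 40*√62 ≈ 95.960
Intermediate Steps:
o(I) = -2*I (o(I) = (2*I)*(-1) = -2*I)
K = 40 (K = (-2*4)*(-17 + 12) = -8*(-5) = 40)
w = √62 ≈ 7.8740
w*K - 219 = √62*40 - 219 = 40*√62 - 219 = -219 + 40*√62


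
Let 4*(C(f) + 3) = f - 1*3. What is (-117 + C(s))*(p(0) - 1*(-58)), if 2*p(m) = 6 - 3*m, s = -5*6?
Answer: -31293/4 ≈ -7823.3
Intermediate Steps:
s = -30
p(m) = 3 - 3*m/2 (p(m) = (6 - 3*m)/2 = 3 - 3*m/2)
C(f) = -15/4 + f/4 (C(f) = -3 + (f - 1*3)/4 = -3 + (f - 3)/4 = -3 + (-3 + f)/4 = -3 + (-3/4 + f/4) = -15/4 + f/4)
(-117 + C(s))*(p(0) - 1*(-58)) = (-117 + (-15/4 + (1/4)*(-30)))*((3 - 3/2*0) - 1*(-58)) = (-117 + (-15/4 - 15/2))*((3 + 0) + 58) = (-117 - 45/4)*(3 + 58) = -513/4*61 = -31293/4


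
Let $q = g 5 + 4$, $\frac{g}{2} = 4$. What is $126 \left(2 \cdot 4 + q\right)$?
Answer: $6552$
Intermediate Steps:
$g = 8$ ($g = 2 \cdot 4 = 8$)
$q = 44$ ($q = 8 \cdot 5 + 4 = 40 + 4 = 44$)
$126 \left(2 \cdot 4 + q\right) = 126 \left(2 \cdot 4 + 44\right) = 126 \left(8 + 44\right) = 126 \cdot 52 = 6552$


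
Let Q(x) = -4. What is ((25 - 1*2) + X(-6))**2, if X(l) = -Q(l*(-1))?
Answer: 729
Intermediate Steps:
X(l) = 4 (X(l) = -1*(-4) = 4)
((25 - 1*2) + X(-6))**2 = ((25 - 1*2) + 4)**2 = ((25 - 2) + 4)**2 = (23 + 4)**2 = 27**2 = 729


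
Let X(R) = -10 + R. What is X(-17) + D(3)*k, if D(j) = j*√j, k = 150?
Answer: -27 + 450*√3 ≈ 752.42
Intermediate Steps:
D(j) = j^(3/2)
X(-17) + D(3)*k = (-10 - 17) + 3^(3/2)*150 = -27 + (3*√3)*150 = -27 + 450*√3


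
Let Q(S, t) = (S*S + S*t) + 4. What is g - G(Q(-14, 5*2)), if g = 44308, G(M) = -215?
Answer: 44523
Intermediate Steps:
Q(S, t) = 4 + S**2 + S*t (Q(S, t) = (S**2 + S*t) + 4 = 4 + S**2 + S*t)
g - G(Q(-14, 5*2)) = 44308 - 1*(-215) = 44308 + 215 = 44523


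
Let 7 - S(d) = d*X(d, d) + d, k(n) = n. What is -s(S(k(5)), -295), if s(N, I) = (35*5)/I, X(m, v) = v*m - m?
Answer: 35/59 ≈ 0.59322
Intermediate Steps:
X(m, v) = -m + m*v (X(m, v) = m*v - m = -m + m*v)
S(d) = 7 - d - d²*(-1 + d) (S(d) = 7 - (d*(d*(-1 + d)) + d) = 7 - (d²*(-1 + d) + d) = 7 - (d + d²*(-1 + d)) = 7 + (-d - d²*(-1 + d)) = 7 - d - d²*(-1 + d))
s(N, I) = 175/I
-s(S(k(5)), -295) = -175/(-295) = -175*(-1)/295 = -1*(-35/59) = 35/59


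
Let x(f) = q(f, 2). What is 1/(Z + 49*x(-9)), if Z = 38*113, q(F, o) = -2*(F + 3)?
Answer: 1/4882 ≈ 0.00020483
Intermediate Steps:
q(F, o) = -6 - 2*F (q(F, o) = -2*(3 + F) = -6 - 2*F)
x(f) = -6 - 2*f
Z = 4294
1/(Z + 49*x(-9)) = 1/(4294 + 49*(-6 - 2*(-9))) = 1/(4294 + 49*(-6 + 18)) = 1/(4294 + 49*12) = 1/(4294 + 588) = 1/4882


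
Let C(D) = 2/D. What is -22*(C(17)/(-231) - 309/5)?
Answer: 2426906/1785 ≈ 1359.6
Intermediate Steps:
-22*(C(17)/(-231) - 309/5) = -22*((2/17)/(-231) - 309/5) = -22*((2*(1/17))*(-1/231) - 309*⅕) = -22*((2/17)*(-1/231) - 309/5) = -22*(-2/3927 - 309/5) = -22*(-1213453/19635) = 2426906/1785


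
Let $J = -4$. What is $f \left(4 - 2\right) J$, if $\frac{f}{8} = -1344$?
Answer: $86016$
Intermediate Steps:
$f = -10752$ ($f = 8 \left(-1344\right) = -10752$)
$f \left(4 - 2\right) J = - 10752 \left(4 - 2\right) \left(-4\right) = - 10752 \cdot 2 \left(-4\right) = \left(-10752\right) \left(-8\right) = 86016$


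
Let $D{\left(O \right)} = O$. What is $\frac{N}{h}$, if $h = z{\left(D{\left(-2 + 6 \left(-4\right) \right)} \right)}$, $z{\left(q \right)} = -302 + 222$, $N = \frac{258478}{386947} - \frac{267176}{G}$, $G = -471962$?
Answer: $- \frac{13956821}{904752440} \approx -0.015426$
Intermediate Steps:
$N = \frac{27913642}{22618811}$ ($N = \frac{258478}{386947} - \frac{267176}{-471962} = 258478 \cdot \frac{1}{386947} - - \frac{364}{643} = \frac{23498}{35177} + \frac{364}{643} = \frac{27913642}{22618811} \approx 1.2341$)
$z{\left(q \right)} = -80$
$h = -80$
$\frac{N}{h} = \frac{27913642}{22618811 \left(-80\right)} = \frac{27913642}{22618811} \left(- \frac{1}{80}\right) = - \frac{13956821}{904752440}$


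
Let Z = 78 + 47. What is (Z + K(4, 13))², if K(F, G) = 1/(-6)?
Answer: 561001/36 ≈ 15583.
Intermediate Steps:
K(F, G) = -⅙
Z = 125
(Z + K(4, 13))² = (125 - ⅙)² = (749/6)² = 561001/36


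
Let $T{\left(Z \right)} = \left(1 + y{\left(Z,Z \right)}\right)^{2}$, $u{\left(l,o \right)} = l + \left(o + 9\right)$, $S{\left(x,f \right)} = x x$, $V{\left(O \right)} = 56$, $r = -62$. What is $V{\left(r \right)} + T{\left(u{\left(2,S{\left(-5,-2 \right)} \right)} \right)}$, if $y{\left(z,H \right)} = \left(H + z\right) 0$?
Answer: $57$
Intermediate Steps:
$y{\left(z,H \right)} = 0$
$S{\left(x,f \right)} = x^{2}$
$u{\left(l,o \right)} = 9 + l + o$ ($u{\left(l,o \right)} = l + \left(9 + o\right) = 9 + l + o$)
$T{\left(Z \right)} = 1$ ($T{\left(Z \right)} = \left(1 + 0\right)^{2} = 1^{2} = 1$)
$V{\left(r \right)} + T{\left(u{\left(2,S{\left(-5,-2 \right)} \right)} \right)} = 56 + 1 = 57$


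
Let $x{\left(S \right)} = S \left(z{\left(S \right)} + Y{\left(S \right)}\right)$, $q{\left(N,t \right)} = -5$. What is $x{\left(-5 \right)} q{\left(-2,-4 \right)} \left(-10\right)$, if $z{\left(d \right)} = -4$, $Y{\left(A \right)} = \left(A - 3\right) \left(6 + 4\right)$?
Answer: $21000$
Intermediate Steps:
$Y{\left(A \right)} = -30 + 10 A$ ($Y{\left(A \right)} = \left(-3 + A\right) 10 = -30 + 10 A$)
$x{\left(S \right)} = S \left(-34 + 10 S\right)$ ($x{\left(S \right)} = S \left(-4 + \left(-30 + 10 S\right)\right) = S \left(-34 + 10 S\right)$)
$x{\left(-5 \right)} q{\left(-2,-4 \right)} \left(-10\right) = 2 \left(-5\right) \left(-17 + 5 \left(-5\right)\right) \left(-5\right) \left(-10\right) = 2 \left(-5\right) \left(-17 - 25\right) \left(-5\right) \left(-10\right) = 2 \left(-5\right) \left(-42\right) \left(-5\right) \left(-10\right) = 420 \left(-5\right) \left(-10\right) = \left(-2100\right) \left(-10\right) = 21000$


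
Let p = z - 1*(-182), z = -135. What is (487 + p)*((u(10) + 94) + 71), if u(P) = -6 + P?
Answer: 90246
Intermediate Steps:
p = 47 (p = -135 - 1*(-182) = -135 + 182 = 47)
(487 + p)*((u(10) + 94) + 71) = (487 + 47)*(((-6 + 10) + 94) + 71) = 534*((4 + 94) + 71) = 534*(98 + 71) = 534*169 = 90246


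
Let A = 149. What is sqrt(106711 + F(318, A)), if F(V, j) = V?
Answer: sqrt(107029) ≈ 327.15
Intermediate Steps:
sqrt(106711 + F(318, A)) = sqrt(106711 + 318) = sqrt(107029)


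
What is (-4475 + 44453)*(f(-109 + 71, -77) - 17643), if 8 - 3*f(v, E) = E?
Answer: -704199144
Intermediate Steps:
f(v, E) = 8/3 - E/3
(-4475 + 44453)*(f(-109 + 71, -77) - 17643) = (-4475 + 44453)*((8/3 - 1/3*(-77)) - 17643) = 39978*((8/3 + 77/3) - 17643) = 39978*(85/3 - 17643) = 39978*(-52844/3) = -704199144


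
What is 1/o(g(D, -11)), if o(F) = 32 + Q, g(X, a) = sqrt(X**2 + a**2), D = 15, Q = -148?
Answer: -1/116 ≈ -0.0086207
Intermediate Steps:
o(F) = -116 (o(F) = 32 - 148 = -116)
1/o(g(D, -11)) = 1/(-116) = -1/116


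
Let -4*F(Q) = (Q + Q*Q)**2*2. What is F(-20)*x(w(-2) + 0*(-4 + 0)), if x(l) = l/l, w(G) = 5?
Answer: -72200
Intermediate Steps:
F(Q) = -(Q + Q**2)**2/2 (F(Q) = -(Q + Q*Q)**2*2/4 = -(Q + Q**2)**2*2/4 = -(Q + Q**2)**2/2)
x(l) = 1
F(-20)*x(w(-2) + 0*(-4 + 0)) = -1/2*(-20)**2*(1 - 20)**2*1 = -1/2*400*(-19)**2*1 = -1/2*400*361*1 = -72200*1 = -72200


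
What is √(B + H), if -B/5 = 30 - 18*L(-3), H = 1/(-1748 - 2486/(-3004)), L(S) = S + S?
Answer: 2*I*√1187957392288554/2624253 ≈ 26.268*I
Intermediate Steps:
L(S) = 2*S
H = -1502/2624253 (H = 1/(-1748 - 2486*(-1/3004)) = 1/(-1748 + 1243/1502) = 1/(-2624253/1502) = -1502/2624253 ≈ -0.00057235)
B = -690 (B = -5*(30 - 36*(-3)) = -5*(30 - 18*(-6)) = -5*(30 + 108) = -5*138 = -690)
√(B + H) = √(-690 - 1502/2624253) = √(-1810736072/2624253) = 2*I*√1187957392288554/2624253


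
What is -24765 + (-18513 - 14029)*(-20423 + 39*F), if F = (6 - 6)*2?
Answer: 664580501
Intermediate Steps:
F = 0 (F = 0*2 = 0)
-24765 + (-18513 - 14029)*(-20423 + 39*F) = -24765 + (-18513 - 14029)*(-20423 + 39*0) = -24765 - 32542*(-20423 + 0) = -24765 - 32542*(-20423) = -24765 + 664605266 = 664580501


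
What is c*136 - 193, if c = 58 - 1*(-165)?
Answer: 30135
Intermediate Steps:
c = 223 (c = 58 + 165 = 223)
c*136 - 193 = 223*136 - 193 = 30328 - 193 = 30135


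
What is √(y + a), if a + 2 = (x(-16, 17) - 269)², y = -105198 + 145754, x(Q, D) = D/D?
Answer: √112378 ≈ 335.23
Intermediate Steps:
x(Q, D) = 1
y = 40556
a = 71822 (a = -2 + (1 - 269)² = -2 + (-268)² = -2 + 71824 = 71822)
√(y + a) = √(40556 + 71822) = √112378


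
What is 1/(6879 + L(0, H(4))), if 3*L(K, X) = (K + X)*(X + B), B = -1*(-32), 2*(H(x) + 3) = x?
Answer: 3/20606 ≈ 0.00014559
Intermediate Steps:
H(x) = -3 + x/2
B = 32
L(K, X) = (32 + X)*(K + X)/3 (L(K, X) = ((K + X)*(X + 32))/3 = ((K + X)*(32 + X))/3 = ((32 + X)*(K + X))/3 = (32 + X)*(K + X)/3)
1/(6879 + L(0, H(4))) = 1/(6879 + ((-3 + (1/2)*4)**2/3 + (32/3)*0 + 32*(-3 + (1/2)*4)/3 + (1/3)*0*(-3 + (1/2)*4))) = 1/(6879 + ((-3 + 2)**2/3 + 0 + 32*(-3 + 2)/3 + (1/3)*0*(-3 + 2))) = 1/(6879 + ((1/3)*(-1)**2 + 0 + (32/3)*(-1) + (1/3)*0*(-1))) = 1/(6879 + ((1/3)*1 + 0 - 32/3 + 0)) = 1/(6879 + (1/3 + 0 - 32/3 + 0)) = 1/(6879 - 31/3) = 1/(20606/3) = 3/20606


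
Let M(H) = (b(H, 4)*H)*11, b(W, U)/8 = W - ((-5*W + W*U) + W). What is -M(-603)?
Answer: -31997592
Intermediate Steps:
b(W, U) = 40*W - 8*U*W (b(W, U) = 8*(W - ((-5*W + W*U) + W)) = 8*(W - ((-5*W + U*W) + W)) = 8*(W - (-4*W + U*W)) = 8*(W + (4*W - U*W)) = 8*(5*W - U*W) = 40*W - 8*U*W)
M(H) = 88*H² (M(H) = ((8*H*(5 - 1*4))*H)*11 = ((8*H*(5 - 4))*H)*11 = ((8*H*1)*H)*11 = ((8*H)*H)*11 = (8*H²)*11 = 88*H²)
-M(-603) = -88*(-603)² = -88*363609 = -1*31997592 = -31997592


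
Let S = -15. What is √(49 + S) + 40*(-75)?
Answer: -3000 + √34 ≈ -2994.2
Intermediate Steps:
√(49 + S) + 40*(-75) = √(49 - 15) + 40*(-75) = √34 - 3000 = -3000 + √34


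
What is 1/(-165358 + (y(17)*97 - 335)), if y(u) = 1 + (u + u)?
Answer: -1/162298 ≈ -6.1615e-6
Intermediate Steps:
y(u) = 1 + 2*u
1/(-165358 + (y(17)*97 - 335)) = 1/(-165358 + ((1 + 2*17)*97 - 335)) = 1/(-165358 + ((1 + 34)*97 - 335)) = 1/(-165358 + (35*97 - 335)) = 1/(-165358 + (3395 - 335)) = 1/(-165358 + 3060) = 1/(-162298) = -1/162298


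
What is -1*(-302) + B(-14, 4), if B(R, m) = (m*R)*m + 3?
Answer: 81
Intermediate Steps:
B(R, m) = 3 + R*m² (B(R, m) = (R*m)*m + 3 = R*m² + 3 = 3 + R*m²)
-1*(-302) + B(-14, 4) = -1*(-302) + (3 - 14*4²) = 302 + (3 - 14*16) = 302 + (3 - 224) = 302 - 221 = 81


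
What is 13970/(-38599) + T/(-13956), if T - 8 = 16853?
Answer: -76889369/48971604 ≈ -1.5701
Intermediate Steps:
T = 16861 (T = 8 + 16853 = 16861)
13970/(-38599) + T/(-13956) = 13970/(-38599) + 16861/(-13956) = 13970*(-1/38599) + 16861*(-1/13956) = -1270/3509 - 16861/13956 = -76889369/48971604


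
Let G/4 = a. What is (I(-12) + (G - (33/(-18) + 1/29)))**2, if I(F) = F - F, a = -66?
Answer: 2081458129/30276 ≈ 68750.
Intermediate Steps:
I(F) = 0
G = -264 (G = 4*(-66) = -264)
(I(-12) + (G - (33/(-18) + 1/29)))**2 = (0 + (-264 - (33/(-18) + 1/29)))**2 = (0 + (-264 - (33*(-1/18) + 1*(1/29))))**2 = (0 + (-264 - (-11/6 + 1/29)))**2 = (0 + (-264 - 1*(-313/174)))**2 = (0 + (-264 + 313/174))**2 = (0 - 45623/174)**2 = (-45623/174)**2 = 2081458129/30276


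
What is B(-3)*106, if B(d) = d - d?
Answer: 0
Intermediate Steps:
B(d) = 0
B(-3)*106 = 0*106 = 0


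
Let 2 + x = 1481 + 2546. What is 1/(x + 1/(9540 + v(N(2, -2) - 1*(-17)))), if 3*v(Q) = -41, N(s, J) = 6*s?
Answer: 28579/115030478 ≈ 0.00024845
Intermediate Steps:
v(Q) = -41/3 (v(Q) = (⅓)*(-41) = -41/3)
x = 4025 (x = -2 + (1481 + 2546) = -2 + 4027 = 4025)
1/(x + 1/(9540 + v(N(2, -2) - 1*(-17)))) = 1/(4025 + 1/(9540 - 41/3)) = 1/(4025 + 1/(28579/3)) = 1/(4025 + 3/28579) = 1/(115030478/28579) = 28579/115030478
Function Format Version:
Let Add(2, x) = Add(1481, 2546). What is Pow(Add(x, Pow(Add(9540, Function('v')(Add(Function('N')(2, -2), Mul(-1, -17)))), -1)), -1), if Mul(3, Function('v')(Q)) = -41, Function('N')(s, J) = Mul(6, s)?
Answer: Rational(28579, 115030478) ≈ 0.00024845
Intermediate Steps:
Function('v')(Q) = Rational(-41, 3) (Function('v')(Q) = Mul(Rational(1, 3), -41) = Rational(-41, 3))
x = 4025 (x = Add(-2, Add(1481, 2546)) = Add(-2, 4027) = 4025)
Pow(Add(x, Pow(Add(9540, Function('v')(Add(Function('N')(2, -2), Mul(-1, -17)))), -1)), -1) = Pow(Add(4025, Pow(Add(9540, Rational(-41, 3)), -1)), -1) = Pow(Add(4025, Pow(Rational(28579, 3), -1)), -1) = Pow(Add(4025, Rational(3, 28579)), -1) = Pow(Rational(115030478, 28579), -1) = Rational(28579, 115030478)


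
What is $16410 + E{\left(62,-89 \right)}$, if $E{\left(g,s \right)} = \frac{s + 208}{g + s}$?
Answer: $\frac{442951}{27} \approx 16406.0$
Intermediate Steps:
$E{\left(g,s \right)} = \frac{208 + s}{g + s}$
$16410 + E{\left(62,-89 \right)} = 16410 + \frac{208 - 89}{62 - 89} = 16410 + \frac{1}{-27} \cdot 119 = 16410 - \frac{119}{27} = \frac{442951}{27}$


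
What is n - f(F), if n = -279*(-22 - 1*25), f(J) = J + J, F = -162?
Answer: 13437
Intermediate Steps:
f(J) = 2*J
n = 13113 (n = -279*(-22 - 25) = -279*(-47) = 13113)
n - f(F) = 13113 - 2*(-162) = 13113 - 1*(-324) = 13113 + 324 = 13437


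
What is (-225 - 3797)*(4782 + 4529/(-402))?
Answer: -3856766185/201 ≈ -1.9188e+7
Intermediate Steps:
(-225 - 3797)*(4782 + 4529/(-402)) = -4022*(4782 + 4529*(-1/402)) = -4022*(4782 - 4529/402) = -4022*1917835/402 = -3856766185/201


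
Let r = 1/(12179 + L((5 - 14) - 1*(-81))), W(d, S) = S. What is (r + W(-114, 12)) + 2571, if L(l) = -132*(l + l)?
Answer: 17639306/6829 ≈ 2583.0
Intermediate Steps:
L(l) = -264*l
r = -1/6829 (r = 1/(12179 - 264*((5 - 14) - 1*(-81))) = 1/(12179 - 264*(-9 + 81)) = 1/(12179 - 264*72) = 1/(12179 - 19008) = 1/(-6829) = -1/6829 ≈ -0.00014643)
(r + W(-114, 12)) + 2571 = (-1/6829 + 12) + 2571 = 81947/6829 + 2571 = 17639306/6829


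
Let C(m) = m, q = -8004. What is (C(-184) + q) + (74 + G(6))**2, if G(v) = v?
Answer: -1788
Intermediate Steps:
(C(-184) + q) + (74 + G(6))**2 = (-184 - 8004) + (74 + 6)**2 = -8188 + 80**2 = -8188 + 6400 = -1788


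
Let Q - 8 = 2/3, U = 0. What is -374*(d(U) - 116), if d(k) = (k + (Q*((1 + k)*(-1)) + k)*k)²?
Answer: 43384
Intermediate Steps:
Q = 26/3 (Q = 8 + 2/3 = 8 + 2*(⅓) = 8 + ⅔ = 26/3 ≈ 8.6667)
d(k) = (k + k*(-26/3 - 23*k/3))² (d(k) = (k + (26*((1 + k)*(-1))/3 + k)*k)² = (k + (26*(-1 - k)/3 + k)*k)² = (k + ((-26/3 - 26*k/3) + k)*k)² = (k + (-26/3 - 23*k/3)*k)² = (k + k*(-26/3 - 23*k/3))²)
-374*(d(U) - 116) = -374*((529/9)*0²*(1 + 0)² - 116) = -374*((529/9)*0*1² - 116) = -374*((529/9)*0*1 - 116) = -374*(0 - 116) = -374*(-116) = 43384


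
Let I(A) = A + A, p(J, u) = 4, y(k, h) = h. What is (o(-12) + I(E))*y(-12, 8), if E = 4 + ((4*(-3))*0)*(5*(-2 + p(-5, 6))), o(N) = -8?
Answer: 0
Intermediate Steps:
E = 4 (E = 4 + ((4*(-3))*0)*(5*(-2 + 4)) = 4 + (-12*0)*(5*2) = 4 + 0*10 = 4 + 0 = 4)
I(A) = 2*A
(o(-12) + I(E))*y(-12, 8) = (-8 + 2*4)*8 = (-8 + 8)*8 = 0*8 = 0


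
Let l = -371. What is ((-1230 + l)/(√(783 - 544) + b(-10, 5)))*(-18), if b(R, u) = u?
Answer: -72045/107 + 14409*√239/107 ≈ 1408.5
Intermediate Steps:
((-1230 + l)/(√(783 - 544) + b(-10, 5)))*(-18) = ((-1230 - 371)/(√(783 - 544) + 5))*(-18) = -1601/(√239 + 5)*(-18) = -1601/(5 + √239)*(-18) = 28818/(5 + √239)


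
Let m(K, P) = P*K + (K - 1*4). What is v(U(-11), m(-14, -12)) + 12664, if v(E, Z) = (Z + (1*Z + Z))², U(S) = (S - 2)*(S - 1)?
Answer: 215164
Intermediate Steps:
U(S) = (-1 + S)*(-2 + S) (U(S) = (-2 + S)*(-1 + S) = (-1 + S)*(-2 + S))
m(K, P) = -4 + K + K*P (m(K, P) = K*P + (K - 4) = K*P + (-4 + K) = -4 + K + K*P)
v(E, Z) = 9*Z² (v(E, Z) = (Z + (Z + Z))² = (Z + 2*Z)² = (3*Z)² = 9*Z²)
v(U(-11), m(-14, -12)) + 12664 = 9*(-4 - 14 - 14*(-12))² + 12664 = 9*(-4 - 14 + 168)² + 12664 = 9*150² + 12664 = 9*22500 + 12664 = 202500 + 12664 = 215164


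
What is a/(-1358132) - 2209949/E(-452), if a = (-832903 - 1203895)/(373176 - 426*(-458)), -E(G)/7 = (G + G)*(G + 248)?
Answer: 99536159092933/58142619640096 ≈ 1.7119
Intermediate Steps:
E(G) = -14*G*(248 + G) (E(G) = -7*(G + G)*(G + 248) = -7*2*G*(248 + G) = -14*G*(248 + G))
a = -1018399/284142 (a = -2036798/(373176 + 195108) = -2036798/568284 = -2036798*1/568284 = -1018399/284142 ≈ -3.5841)
a/(-1358132) - 2209949/E(-452) = -1018399/284142/(-1358132) - 2209949*1/(6328*(248 - 452)) = -1018399/284142*(-1/1358132) - 2209949/((-14*(-452)*(-204))) = 1018399/385902342744 - 2209949/(-1290912) = 1018399/385902342744 - 2209949*(-1/1290912) = 1018399/385902342744 + 18571/10848 = 99536159092933/58142619640096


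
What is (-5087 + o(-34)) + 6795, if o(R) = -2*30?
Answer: 1648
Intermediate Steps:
o(R) = -60
(-5087 + o(-34)) + 6795 = (-5087 - 60) + 6795 = -5147 + 6795 = 1648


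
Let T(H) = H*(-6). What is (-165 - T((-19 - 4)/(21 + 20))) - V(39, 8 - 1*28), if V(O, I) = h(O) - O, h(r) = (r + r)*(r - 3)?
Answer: -120432/41 ≈ -2937.4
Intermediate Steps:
h(r) = 2*r*(-3 + r) (h(r) = (2*r)*(-3 + r) = 2*r*(-3 + r))
V(O, I) = -O + 2*O*(-3 + O) (V(O, I) = 2*O*(-3 + O) - O = -O + 2*O*(-3 + O))
T(H) = -6*H
(-165 - T((-19 - 4)/(21 + 20))) - V(39, 8 - 1*28) = (-165 - (-6)*(-19 - 4)/(21 + 20)) - 39*(-7 + 2*39) = (-165 - (-6)*(-23/41)) - 39*(-7 + 78) = (-165 - (-6)*(-23*1/41)) - 39*71 = (-165 - (-6)*(-23)/41) - 1*2769 = (-165 - 1*138/41) - 2769 = (-165 - 138/41) - 2769 = -6903/41 - 2769 = -120432/41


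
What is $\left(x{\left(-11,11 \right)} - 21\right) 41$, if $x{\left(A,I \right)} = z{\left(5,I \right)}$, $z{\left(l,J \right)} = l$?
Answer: $-656$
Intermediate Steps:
$x{\left(A,I \right)} = 5$
$\left(x{\left(-11,11 \right)} - 21\right) 41 = \left(5 - 21\right) 41 = \left(-16\right) 41 = -656$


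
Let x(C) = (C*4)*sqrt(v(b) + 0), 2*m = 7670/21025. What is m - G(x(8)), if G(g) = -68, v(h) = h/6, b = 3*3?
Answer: 286707/4205 ≈ 68.182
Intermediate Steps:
m = 767/4205 (m = (7670/21025)/2 = (7670*(1/21025))/2 = (1/2)*(1534/4205) = 767/4205 ≈ 0.18240)
b = 9
v(h) = h/6 (v(h) = h*(1/6) = h/6)
x(C) = 2*C*sqrt(6) (x(C) = (C*4)*sqrt((1/6)*9 + 0) = (4*C)*sqrt(3/2 + 0) = (4*C)*sqrt(3/2) = (4*C)*(sqrt(6)/2) = 2*C*sqrt(6))
m - G(x(8)) = 767/4205 - 1*(-68) = 767/4205 + 68 = 286707/4205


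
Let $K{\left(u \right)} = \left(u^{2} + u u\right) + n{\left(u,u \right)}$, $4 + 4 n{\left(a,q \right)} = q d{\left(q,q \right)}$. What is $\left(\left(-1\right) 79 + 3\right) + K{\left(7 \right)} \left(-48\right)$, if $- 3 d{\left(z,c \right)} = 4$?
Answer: $-4620$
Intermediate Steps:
$d{\left(z,c \right)} = - \frac{4}{3}$ ($d{\left(z,c \right)} = \left(- \frac{1}{3}\right) 4 = - \frac{4}{3}$)
$n{\left(a,q \right)} = -1 - \frac{q}{3}$ ($n{\left(a,q \right)} = -1 + \frac{q \left(- \frac{4}{3}\right)}{4} = -1 + \frac{\left(- \frac{4}{3}\right) q}{4} = -1 - \frac{q}{3}$)
$K{\left(u \right)} = -1 + 2 u^{2} - \frac{u}{3}$ ($K{\left(u \right)} = \left(u^{2} + u u\right) - \left(1 + \frac{u}{3}\right) = \left(u^{2} + u^{2}\right) - \left(1 + \frac{u}{3}\right) = 2 u^{2} - \left(1 + \frac{u}{3}\right) = -1 + 2 u^{2} - \frac{u}{3}$)
$\left(\left(-1\right) 79 + 3\right) + K{\left(7 \right)} \left(-48\right) = \left(\left(-1\right) 79 + 3\right) + \left(-1 + 2 \cdot 7^{2} - \frac{7}{3}\right) \left(-48\right) = \left(-79 + 3\right) + \left(-1 + 2 \cdot 49 - \frac{7}{3}\right) \left(-48\right) = -76 + \left(-1 + 98 - \frac{7}{3}\right) \left(-48\right) = -76 + \frac{284}{3} \left(-48\right) = -76 - 4544 = -4620$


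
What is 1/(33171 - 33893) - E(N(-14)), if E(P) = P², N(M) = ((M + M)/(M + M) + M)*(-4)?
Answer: -1952289/722 ≈ -2704.0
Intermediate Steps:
N(M) = -4 - 4*M (N(M) = ((2*M)/((2*M)) + M)*(-4) = ((2*M)*(1/(2*M)) + M)*(-4) = (1 + M)*(-4) = -4 - 4*M)
1/(33171 - 33893) - E(N(-14)) = 1/(33171 - 33893) - (-4 - 4*(-14))² = 1/(-722) - (-4 + 56)² = -1/722 - 1*52² = -1/722 - 1*2704 = -1/722 - 2704 = -1952289/722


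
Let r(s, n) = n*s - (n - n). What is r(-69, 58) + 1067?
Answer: -2935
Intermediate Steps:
r(s, n) = n*s (r(s, n) = n*s - 1*0 = n*s + 0 = n*s)
r(-69, 58) + 1067 = 58*(-69) + 1067 = -4002 + 1067 = -2935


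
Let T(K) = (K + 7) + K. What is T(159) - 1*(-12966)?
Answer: 13291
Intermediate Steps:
T(K) = 7 + 2*K (T(K) = (7 + K) + K = 7 + 2*K)
T(159) - 1*(-12966) = (7 + 2*159) - 1*(-12966) = (7 + 318) + 12966 = 325 + 12966 = 13291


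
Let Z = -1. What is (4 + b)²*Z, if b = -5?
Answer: -1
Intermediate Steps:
(4 + b)²*Z = (4 - 5)²*(-1) = (-1)²*(-1) = 1*(-1) = -1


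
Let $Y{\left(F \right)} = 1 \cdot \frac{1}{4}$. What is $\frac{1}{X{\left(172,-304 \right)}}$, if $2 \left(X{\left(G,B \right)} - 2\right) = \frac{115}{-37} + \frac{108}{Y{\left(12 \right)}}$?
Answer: $\frac{74}{16017} \approx 0.0046201$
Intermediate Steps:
$Y{\left(F \right)} = \frac{1}{4}$ ($Y{\left(F \right)} = 1 \cdot \frac{1}{4} = \frac{1}{4}$)
$X{\left(G,B \right)} = \frac{16017}{74}$ ($X{\left(G,B \right)} = 2 + \frac{\frac{115}{-37} + 108 \frac{1}{\frac{1}{4}}}{2} = 2 + \frac{115 \left(- \frac{1}{37}\right) + 108 \cdot 4}{2} = 2 + \frac{- \frac{115}{37} + 432}{2} = 2 + \frac{1}{2} \cdot \frac{15869}{37} = 2 + \frac{15869}{74} = \frac{16017}{74}$)
$\frac{1}{X{\left(172,-304 \right)}} = \frac{1}{\frac{16017}{74}} = \frac{74}{16017}$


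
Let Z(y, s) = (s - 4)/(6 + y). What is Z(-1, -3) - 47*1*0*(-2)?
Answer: -7/5 ≈ -1.4000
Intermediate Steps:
Z(y, s) = (-4 + s)/(6 + y)
Z(-1, -3) - 47*1*0*(-2) = (-4 - 3)/(6 - 1) - 47*1*0*(-2) = -7/5 - 0*(-2) = (⅕)*(-7) - 47*0 = -7/5 + 0 = -7/5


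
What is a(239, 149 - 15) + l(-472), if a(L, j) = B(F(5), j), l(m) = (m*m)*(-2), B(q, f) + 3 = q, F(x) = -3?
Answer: -445574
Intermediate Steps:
B(q, f) = -3 + q
l(m) = -2*m**2 (l(m) = m**2*(-2) = -2*m**2)
a(L, j) = -6 (a(L, j) = -3 - 3 = -6)
a(239, 149 - 15) + l(-472) = -6 - 2*(-472)**2 = -6 - 2*222784 = -6 - 445568 = -445574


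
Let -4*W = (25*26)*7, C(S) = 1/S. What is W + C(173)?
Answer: -393573/346 ≈ -1137.5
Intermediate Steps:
W = -2275/2 (W = -25*26*7/4 = -325*7/2 = -¼*4550 = -2275/2 ≈ -1137.5)
W + C(173) = -2275/2 + 1/173 = -393573/346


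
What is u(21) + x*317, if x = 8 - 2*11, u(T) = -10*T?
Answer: -4648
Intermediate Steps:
x = -14 (x = 8 - 22 = -14)
u(21) + x*317 = -10*21 - 14*317 = -210 - 4438 = -4648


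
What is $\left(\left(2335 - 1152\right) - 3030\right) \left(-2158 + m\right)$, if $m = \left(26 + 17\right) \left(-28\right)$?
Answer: $6209614$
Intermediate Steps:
$m = -1204$ ($m = 43 \left(-28\right) = -1204$)
$\left(\left(2335 - 1152\right) - 3030\right) \left(-2158 + m\right) = \left(\left(2335 - 1152\right) - 3030\right) \left(-2158 - 1204\right) = \left(\left(2335 - 1152\right) - 3030\right) \left(-3362\right) = \left(1183 - 3030\right) \left(-3362\right) = \left(-1847\right) \left(-3362\right) = 6209614$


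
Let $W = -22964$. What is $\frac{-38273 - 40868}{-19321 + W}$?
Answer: $\frac{79141}{42285} \approx 1.8716$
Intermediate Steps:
$\frac{-38273 - 40868}{-19321 + W} = \frac{-38273 - 40868}{-19321 - 22964} = - \frac{79141}{-42285} = \left(-79141\right) \left(- \frac{1}{42285}\right) = \frac{79141}{42285}$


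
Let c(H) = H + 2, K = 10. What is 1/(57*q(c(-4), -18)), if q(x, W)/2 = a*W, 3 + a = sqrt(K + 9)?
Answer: -1/6840 - sqrt(19)/20520 ≈ -0.00035862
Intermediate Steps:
c(H) = 2 + H
a = -3 + sqrt(19) (a = -3 + sqrt(10 + 9) = -3 + sqrt(19) ≈ 1.3589)
q(x, W) = 2*W*(-3 + sqrt(19)) (q(x, W) = 2*((-3 + sqrt(19))*W) = 2*(W*(-3 + sqrt(19))) = 2*W*(-3 + sqrt(19)))
1/(57*q(c(-4), -18)) = 1/(57*(2*(-18)*(-3 + sqrt(19)))) = 1/(57*(108 - 36*sqrt(19))) = 1/(6156 - 2052*sqrt(19))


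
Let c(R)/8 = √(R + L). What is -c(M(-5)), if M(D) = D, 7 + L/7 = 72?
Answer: -120*√2 ≈ -169.71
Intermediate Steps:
L = 455 (L = -49 + 7*72 = -49 + 504 = 455)
c(R) = 8*√(455 + R) (c(R) = 8*√(R + 455) = 8*√(455 + R))
-c(M(-5)) = -8*√(455 - 5) = -8*√450 = -8*15*√2 = -120*√2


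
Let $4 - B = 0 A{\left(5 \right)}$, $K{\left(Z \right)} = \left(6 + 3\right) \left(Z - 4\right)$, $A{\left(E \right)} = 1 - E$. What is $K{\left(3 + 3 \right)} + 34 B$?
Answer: $154$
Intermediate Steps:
$K{\left(Z \right)} = -36 + 9 Z$ ($K{\left(Z \right)} = 9 \left(-4 + Z\right) = -36 + 9 Z$)
$B = 4$ ($B = 4 - 0 \left(1 - 5\right) = 4 - 0 \left(-4\right) = 4 - 0 = 4 + 0 = 4$)
$K{\left(3 + 3 \right)} + 34 B = \left(-36 + 9 \left(3 + 3\right)\right) + 34 \cdot 4 = \left(-36 + 9 \cdot 6\right) + 136 = \left(-36 + 54\right) + 136 = 18 + 136 = 154$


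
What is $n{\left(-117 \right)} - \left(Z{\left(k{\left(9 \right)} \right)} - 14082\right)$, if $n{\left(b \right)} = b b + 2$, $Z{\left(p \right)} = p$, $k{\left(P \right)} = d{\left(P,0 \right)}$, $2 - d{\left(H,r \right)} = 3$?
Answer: $27774$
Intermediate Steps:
$d{\left(H,r \right)} = -1$ ($d{\left(H,r \right)} = 2 - 3 = -1$)
$k{\left(P \right)} = -1$
$n{\left(b \right)} = 2 + b^{2}$ ($n{\left(b \right)} = b^{2} + 2 = 2 + b^{2}$)
$n{\left(-117 \right)} - \left(Z{\left(k{\left(9 \right)} \right)} - 14082\right) = \left(2 + \left(-117\right)^{2}\right) - \left(-1 - 14082\right) = \left(2 + 13689\right) - \left(-1 - 14082\right) = 13691 - -14083 = 13691 + 14083 = 27774$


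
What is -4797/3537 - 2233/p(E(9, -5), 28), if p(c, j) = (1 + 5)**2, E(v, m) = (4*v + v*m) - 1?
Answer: -298919/4716 ≈ -63.384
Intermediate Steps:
E(v, m) = -1 + 4*v + m*v (E(v, m) = (4*v + m*v) - 1 = -1 + 4*v + m*v)
p(c, j) = 36 (p(c, j) = 6**2 = 36)
-4797/3537 - 2233/p(E(9, -5), 28) = -4797/3537 - 2233/36 = -4797*1/3537 - 2233*1/36 = -533/393 - 2233/36 = -298919/4716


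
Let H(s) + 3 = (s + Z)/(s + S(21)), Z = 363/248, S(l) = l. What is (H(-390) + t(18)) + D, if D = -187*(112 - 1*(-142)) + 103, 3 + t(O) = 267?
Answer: -1437743417/30504 ≈ -47133.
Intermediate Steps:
t(O) = 264 (t(O) = -3 + 267 = 264)
D = -47395 (D = -187*(112 + 142) + 103 = -187*254 + 103 = -47498 + 103 = -47395)
Z = 363/248 (Z = 363*(1/248) = 363/248 ≈ 1.4637)
H(s) = -3 + (363/248 + s)/(21 + s) (H(s) = -3 + (s + 363/248)/(s + 21) = -3 + (363/248 + s)/(21 + s))
(H(-390) + t(18)) + D = ((-15261 - 496*(-390))/(248*(21 - 390)) + 264) - 47395 = ((1/248)*(-15261 + 193440)/(-369) + 264) - 47395 = ((1/248)*(-1/369)*178179 + 264) - 47395 = (-59393/30504 + 264) - 47395 = 7993663/30504 - 47395 = -1437743417/30504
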